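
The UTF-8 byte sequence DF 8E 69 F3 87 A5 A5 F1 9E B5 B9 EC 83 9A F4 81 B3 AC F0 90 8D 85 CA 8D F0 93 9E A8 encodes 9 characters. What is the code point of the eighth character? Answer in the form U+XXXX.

Offset 0: leading byte 0xDF = 11011111 → 2-byte char #1 = DF 8E.
Offset 2: leading byte 0x69 = 01101001 → 1-byte char #2 = 69.
Offset 3: leading byte 0xF3 = 11110011 → 4-byte char #3 = F3 87 A5 A5.
Offset 7: leading byte 0xF1 = 11110001 → 4-byte char #4 = F1 9E B5 B9.
Offset 11: leading byte 0xEC = 11101100 → 3-byte char #5 = EC 83 9A.
Offset 14: leading byte 0xF4 = 11110100 → 4-byte char #6 = F4 81 B3 AC.
Offset 18: leading byte 0xF0 = 11110000 → 4-byte char #7 = F0 90 8D 85.
Offset 22: leading byte 0xCA = 11001010 → 2-byte char #8 = CA 8D.
Leading byte 0xCA = 11001010 matches 110xxxxx → 2-byte sequence.
Byte 1: 0xCA = 11001010, payload 01010 (5 bits).
Byte 2: 0x8D = 10001101 (10xxxxxx ✓), payload 001101.
Concatenate: 01010001101 = 0x28D (11 bits → U+028D).

U+028D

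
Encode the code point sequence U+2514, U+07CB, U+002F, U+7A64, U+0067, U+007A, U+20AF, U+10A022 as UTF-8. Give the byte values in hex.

E2 94 94 DF 8B 2F E7 A9 A4 67 7A E2 82 AF F4 8A 80 A2

U+2514: 3-byte form → E2 94 94.
U+07CB: 2-byte form → DF 8B.
U+002F: 1-byte form → 2F.
U+7A64: 3-byte form → E7 A9 A4.
U+0067: 1-byte form → 67.
U+007A: 1-byte form → 7A.
U+20AF: 3-byte form → E2 82 AF.
U+10A022: 4-byte form → F4 8A 80 A2.
Concatenated (18 bytes): E2 94 94 DF 8B 2F E7 A9 A4 67 7A E2 82 AF F4 8A 80 A2.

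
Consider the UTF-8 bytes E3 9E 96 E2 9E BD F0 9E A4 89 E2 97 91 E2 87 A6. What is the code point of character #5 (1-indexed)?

U+21E6

Offset 0: leading byte 0xE3 = 11100011 → 3-byte char #1 = E3 9E 96.
Offset 3: leading byte 0xE2 = 11100010 → 3-byte char #2 = E2 9E BD.
Offset 6: leading byte 0xF0 = 11110000 → 4-byte char #3 = F0 9E A4 89.
Offset 10: leading byte 0xE2 = 11100010 → 3-byte char #4 = E2 97 91.
Offset 13: leading byte 0xE2 = 11100010 → 3-byte char #5 = E2 87 A6.
Leading byte 0xE2 = 11100010 matches 1110xxxx → 3-byte sequence.
Byte 1: 0xE2 = 11100010, payload 0010 (4 bits).
Byte 2: 0x87 = 10000111 (10xxxxxx ✓), payload 000111.
Byte 3: 0xA6 = 10100110 (10xxxxxx ✓), payload 100110.
Concatenate: 0010000111100110 = 0x21E6 (16 bits → U+21E6).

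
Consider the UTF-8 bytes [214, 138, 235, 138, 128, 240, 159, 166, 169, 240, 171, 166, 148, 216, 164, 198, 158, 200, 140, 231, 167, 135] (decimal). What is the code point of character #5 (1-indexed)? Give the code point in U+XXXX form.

U+0624

Offset 0: leading byte 0xD6 = 11010110 → 2-byte char #1 = D6 8A.
Offset 2: leading byte 0xEB = 11101011 → 3-byte char #2 = EB 8A 80.
Offset 5: leading byte 0xF0 = 11110000 → 4-byte char #3 = F0 9F A6 A9.
Offset 9: leading byte 0xF0 = 11110000 → 4-byte char #4 = F0 AB A6 94.
Offset 13: leading byte 0xD8 = 11011000 → 2-byte char #5 = D8 A4.
Leading byte 0xD8 = 11011000 matches 110xxxxx → 2-byte sequence.
Byte 1: 0xD8 = 11011000, payload 11000 (5 bits).
Byte 2: 0xA4 = 10100100 (10xxxxxx ✓), payload 100100.
Concatenate: 11000100100 = 0x624 (11 bits → U+0624).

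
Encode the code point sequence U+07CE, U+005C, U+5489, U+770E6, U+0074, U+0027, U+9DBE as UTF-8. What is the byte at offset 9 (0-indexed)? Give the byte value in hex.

U+07CE → 2-byte form DF 8E at offsets 0–1.
U+005C → 1-byte form 5C at offsets 2–2.
U+5489 → 3-byte form E5 92 89 at offsets 3–5.
U+770E6 → 4-byte form F1 B7 83 A6 at offsets 6–9.
Offset 9 falls in char 4's range; it's byte 4 of F1 B7 83 A6 = 0xA6.

0xA6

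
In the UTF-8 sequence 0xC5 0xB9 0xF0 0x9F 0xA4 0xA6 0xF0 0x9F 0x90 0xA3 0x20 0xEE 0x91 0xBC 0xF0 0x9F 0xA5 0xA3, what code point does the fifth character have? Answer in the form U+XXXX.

U+E47C

Offset 0: leading byte 0xC5 = 11000101 → 2-byte char #1 = C5 B9.
Offset 2: leading byte 0xF0 = 11110000 → 4-byte char #2 = F0 9F A4 A6.
Offset 6: leading byte 0xF0 = 11110000 → 4-byte char #3 = F0 9F 90 A3.
Offset 10: leading byte 0x20 = 00100000 → 1-byte char #4 = 20.
Offset 11: leading byte 0xEE = 11101110 → 3-byte char #5 = EE 91 BC.
Leading byte 0xEE = 11101110 matches 1110xxxx → 3-byte sequence.
Byte 1: 0xEE = 11101110, payload 1110 (4 bits).
Byte 2: 0x91 = 10010001 (10xxxxxx ✓), payload 010001.
Byte 3: 0xBC = 10111100 (10xxxxxx ✓), payload 111100.
Concatenate: 1110010001111100 = 0xE47C (16 bits → U+E47C).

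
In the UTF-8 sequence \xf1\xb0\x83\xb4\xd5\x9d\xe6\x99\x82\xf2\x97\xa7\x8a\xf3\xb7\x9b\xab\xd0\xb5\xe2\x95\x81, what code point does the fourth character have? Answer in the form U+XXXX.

Offset 0: leading byte 0xF1 = 11110001 → 4-byte char #1 = F1 B0 83 B4.
Offset 4: leading byte 0xD5 = 11010101 → 2-byte char #2 = D5 9D.
Offset 6: leading byte 0xE6 = 11100110 → 3-byte char #3 = E6 99 82.
Offset 9: leading byte 0xF2 = 11110010 → 4-byte char #4 = F2 97 A7 8A.
Leading byte 0xF2 = 11110010 matches 11110xxx → 4-byte sequence.
Byte 1: 0xF2 = 11110010, payload 010 (3 bits).
Byte 2: 0x97 = 10010111 (10xxxxxx ✓), payload 010111.
Byte 3: 0xA7 = 10100111 (10xxxxxx ✓), payload 100111.
Byte 4: 0x8A = 10001010 (10xxxxxx ✓), payload 001010.
Concatenate: 010010111100111001010 = 0x979CA (21 bits → U+979CA).

U+979CA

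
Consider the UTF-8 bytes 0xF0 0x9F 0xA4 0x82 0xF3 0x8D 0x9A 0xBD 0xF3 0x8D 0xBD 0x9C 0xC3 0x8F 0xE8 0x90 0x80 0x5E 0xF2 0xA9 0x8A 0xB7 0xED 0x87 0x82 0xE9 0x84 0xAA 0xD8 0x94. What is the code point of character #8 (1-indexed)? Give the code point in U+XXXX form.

U+D1C2

Offset 0: leading byte 0xF0 = 11110000 → 4-byte char #1 = F0 9F A4 82.
Offset 4: leading byte 0xF3 = 11110011 → 4-byte char #2 = F3 8D 9A BD.
Offset 8: leading byte 0xF3 = 11110011 → 4-byte char #3 = F3 8D BD 9C.
Offset 12: leading byte 0xC3 = 11000011 → 2-byte char #4 = C3 8F.
Offset 14: leading byte 0xE8 = 11101000 → 3-byte char #5 = E8 90 80.
Offset 17: leading byte 0x5E = 01011110 → 1-byte char #6 = 5E.
Offset 18: leading byte 0xF2 = 11110010 → 4-byte char #7 = F2 A9 8A B7.
Offset 22: leading byte 0xED = 11101101 → 3-byte char #8 = ED 87 82.
Leading byte 0xED = 11101101 matches 1110xxxx → 3-byte sequence.
Byte 1: 0xED = 11101101, payload 1101 (4 bits).
Byte 2: 0x87 = 10000111 (10xxxxxx ✓), payload 000111.
Byte 3: 0x82 = 10000010 (10xxxxxx ✓), payload 000010.
Concatenate: 1101000111000010 = 0xD1C2 (16 bits → U+D1C2).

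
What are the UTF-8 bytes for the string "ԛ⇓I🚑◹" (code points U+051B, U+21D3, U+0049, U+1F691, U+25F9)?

U+051B: 2-byte form → D4 9B.
U+21D3: 3-byte form → E2 87 93.
U+0049: 1-byte form → 49.
U+1F691: 4-byte form → F0 9F 9A 91.
U+25F9: 3-byte form → E2 97 B9.
Concatenated (13 bytes): D4 9B E2 87 93 49 F0 9F 9A 91 E2 97 B9.

D4 9B E2 87 93 49 F0 9F 9A 91 E2 97 B9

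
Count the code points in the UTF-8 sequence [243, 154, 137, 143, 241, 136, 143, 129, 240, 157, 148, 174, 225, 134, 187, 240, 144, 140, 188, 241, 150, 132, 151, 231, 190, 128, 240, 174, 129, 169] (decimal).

8

Byte at offset 0: 0xF3 = 11110011 → 4-byte char (#1). Advance 4.
Byte at offset 4: 0xF1 = 11110001 → 4-byte char (#2). Advance 4.
Byte at offset 8: 0xF0 = 11110000 → 4-byte char (#3). Advance 4.
Byte at offset 12: 0xE1 = 11100001 → 3-byte char (#4). Advance 3.
Byte at offset 15: 0xF0 = 11110000 → 4-byte char (#5). Advance 4.
Byte at offset 19: 0xF1 = 11110001 → 4-byte char (#6). Advance 4.
Byte at offset 23: 0xE7 = 11100111 → 3-byte char (#7). Advance 3.
Byte at offset 26: 0xF0 = 11110000 → 4-byte char (#8). Advance 4.
Reached end at offset 30 after 8 code points.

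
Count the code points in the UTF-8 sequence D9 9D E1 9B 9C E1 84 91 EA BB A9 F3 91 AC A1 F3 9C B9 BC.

Byte at offset 0: 0xD9 = 11011001 → 2-byte char (#1). Advance 2.
Byte at offset 2: 0xE1 = 11100001 → 3-byte char (#2). Advance 3.
Byte at offset 5: 0xE1 = 11100001 → 3-byte char (#3). Advance 3.
Byte at offset 8: 0xEA = 11101010 → 3-byte char (#4). Advance 3.
Byte at offset 11: 0xF3 = 11110011 → 4-byte char (#5). Advance 4.
Byte at offset 15: 0xF3 = 11110011 → 4-byte char (#6). Advance 4.
Reached end at offset 19 after 6 code points.

6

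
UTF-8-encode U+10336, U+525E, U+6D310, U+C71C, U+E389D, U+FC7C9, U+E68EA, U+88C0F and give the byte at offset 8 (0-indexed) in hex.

U+10336 → 4-byte form F0 90 8C B6 at offsets 0–3.
U+525E → 3-byte form E5 89 9E at offsets 4–6.
U+6D310 → 4-byte form F1 AD 8C 90 at offsets 7–10.
Offset 8 falls in char 3's range; it's byte 2 of F1 AD 8C 90 = 0xAD.

0xAD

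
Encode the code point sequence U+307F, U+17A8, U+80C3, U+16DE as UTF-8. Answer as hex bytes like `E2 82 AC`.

E3 81 BF E1 9E A8 E8 83 83 E1 9B 9E

U+307F: 3-byte form → E3 81 BF.
U+17A8: 3-byte form → E1 9E A8.
U+80C3: 3-byte form → E8 83 83.
U+16DE: 3-byte form → E1 9B 9E.
Concatenated (12 bytes): E3 81 BF E1 9E A8 E8 83 83 E1 9B 9E.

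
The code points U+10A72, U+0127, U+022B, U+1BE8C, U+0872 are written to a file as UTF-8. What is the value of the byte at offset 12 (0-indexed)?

U+10A72 → 4-byte form F0 90 A9 B2 at offsets 0–3.
U+0127 → 2-byte form C4 A7 at offsets 4–5.
U+022B → 2-byte form C8 AB at offsets 6–7.
U+1BE8C → 4-byte form F0 9B BA 8C at offsets 8–11.
U+0872 → 3-byte form E0 A1 B2 at offsets 12–14.
Offset 12 falls in char 5's range; it's byte 1 of E0 A1 B2 = 0xE0.

0xE0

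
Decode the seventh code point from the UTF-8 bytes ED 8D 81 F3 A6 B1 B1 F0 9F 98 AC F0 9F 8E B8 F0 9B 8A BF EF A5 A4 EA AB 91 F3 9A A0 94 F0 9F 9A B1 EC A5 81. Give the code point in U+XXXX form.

U+AAD1

Offset 0: leading byte 0xED = 11101101 → 3-byte char #1 = ED 8D 81.
Offset 3: leading byte 0xF3 = 11110011 → 4-byte char #2 = F3 A6 B1 B1.
Offset 7: leading byte 0xF0 = 11110000 → 4-byte char #3 = F0 9F 98 AC.
Offset 11: leading byte 0xF0 = 11110000 → 4-byte char #4 = F0 9F 8E B8.
Offset 15: leading byte 0xF0 = 11110000 → 4-byte char #5 = F0 9B 8A BF.
Offset 19: leading byte 0xEF = 11101111 → 3-byte char #6 = EF A5 A4.
Offset 22: leading byte 0xEA = 11101010 → 3-byte char #7 = EA AB 91.
Leading byte 0xEA = 11101010 matches 1110xxxx → 3-byte sequence.
Byte 1: 0xEA = 11101010, payload 1010 (4 bits).
Byte 2: 0xAB = 10101011 (10xxxxxx ✓), payload 101011.
Byte 3: 0x91 = 10010001 (10xxxxxx ✓), payload 010001.
Concatenate: 1010101011010001 = 0xAAD1 (16 bits → U+AAD1).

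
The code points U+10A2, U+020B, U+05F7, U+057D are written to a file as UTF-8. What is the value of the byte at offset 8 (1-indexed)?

1-indexed offset 8 is 0-indexed offset 7.
U+10A2 → 3-byte form E1 82 A2 at offsets 0–2.
U+020B → 2-byte form C8 8B at offsets 3–4.
U+05F7 → 2-byte form D7 B7 at offsets 5–6.
U+057D → 2-byte form D5 BD at offsets 7–8.
Offset 7 falls in char 4's range; it's byte 1 of D5 BD = 0xD5.

0xD5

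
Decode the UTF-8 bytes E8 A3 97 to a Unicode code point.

Leading byte 0xE8 = 11101000 matches 1110xxxx → 3-byte sequence.
Byte 1: 0xE8 = 11101000, payload 1000 (4 bits).
Byte 2: 0xA3 = 10100011 (10xxxxxx ✓), payload 100011.
Byte 3: 0x97 = 10010111 (10xxxxxx ✓), payload 010111.
Concatenate: 1000100011010111 = 0x88D7 (16 bits → U+88D7).

U+88D7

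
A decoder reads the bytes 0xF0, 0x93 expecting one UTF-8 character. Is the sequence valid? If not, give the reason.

Leading byte 0xF0 = 11110000 → 4-byte form, but only 2 bytes are present.

invalid (sequence truncated)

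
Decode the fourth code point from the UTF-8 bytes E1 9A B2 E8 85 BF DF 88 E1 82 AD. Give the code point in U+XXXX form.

U+10AD

Offset 0: leading byte 0xE1 = 11100001 → 3-byte char #1 = E1 9A B2.
Offset 3: leading byte 0xE8 = 11101000 → 3-byte char #2 = E8 85 BF.
Offset 6: leading byte 0xDF = 11011111 → 2-byte char #3 = DF 88.
Offset 8: leading byte 0xE1 = 11100001 → 3-byte char #4 = E1 82 AD.
Leading byte 0xE1 = 11100001 matches 1110xxxx → 3-byte sequence.
Byte 1: 0xE1 = 11100001, payload 0001 (4 bits).
Byte 2: 0x82 = 10000010 (10xxxxxx ✓), payload 000010.
Byte 3: 0xAD = 10101101 (10xxxxxx ✓), payload 101101.
Concatenate: 0001000010101101 = 0x10AD (16 bits → U+10AD).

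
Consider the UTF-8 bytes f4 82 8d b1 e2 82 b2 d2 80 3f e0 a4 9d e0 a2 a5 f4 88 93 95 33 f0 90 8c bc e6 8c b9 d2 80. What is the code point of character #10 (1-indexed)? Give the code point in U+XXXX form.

Offset 0: leading byte 0xF4 = 11110100 → 4-byte char #1 = F4 82 8D B1.
Offset 4: leading byte 0xE2 = 11100010 → 3-byte char #2 = E2 82 B2.
Offset 7: leading byte 0xD2 = 11010010 → 2-byte char #3 = D2 80.
Offset 9: leading byte 0x3F = 00111111 → 1-byte char #4 = 3F.
Offset 10: leading byte 0xE0 = 11100000 → 3-byte char #5 = E0 A4 9D.
Offset 13: leading byte 0xE0 = 11100000 → 3-byte char #6 = E0 A2 A5.
Offset 16: leading byte 0xF4 = 11110100 → 4-byte char #7 = F4 88 93 95.
Offset 20: leading byte 0x33 = 00110011 → 1-byte char #8 = 33.
Offset 21: leading byte 0xF0 = 11110000 → 4-byte char #9 = F0 90 8C BC.
Offset 25: leading byte 0xE6 = 11100110 → 3-byte char #10 = E6 8C B9.
Leading byte 0xE6 = 11100110 matches 1110xxxx → 3-byte sequence.
Byte 1: 0xE6 = 11100110, payload 0110 (4 bits).
Byte 2: 0x8C = 10001100 (10xxxxxx ✓), payload 001100.
Byte 3: 0xB9 = 10111001 (10xxxxxx ✓), payload 111001.
Concatenate: 0110001100111001 = 0x6339 (16 bits → U+6339).

U+6339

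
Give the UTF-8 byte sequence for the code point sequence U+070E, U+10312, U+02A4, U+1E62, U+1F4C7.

U+070E: 2-byte form → DC 8E.
U+10312: 4-byte form → F0 90 8C 92.
U+02A4: 2-byte form → CA A4.
U+1E62: 3-byte form → E1 B9 A2.
U+1F4C7: 4-byte form → F0 9F 93 87.
Concatenated (15 bytes): DC 8E F0 90 8C 92 CA A4 E1 B9 A2 F0 9F 93 87.

DC 8E F0 90 8C 92 CA A4 E1 B9 A2 F0 9F 93 87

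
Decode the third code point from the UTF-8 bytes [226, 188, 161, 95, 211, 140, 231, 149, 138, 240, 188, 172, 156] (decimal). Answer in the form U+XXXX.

U+04CC

Offset 0: leading byte 0xE2 = 11100010 → 3-byte char #1 = E2 BC A1.
Offset 3: leading byte 0x5F = 01011111 → 1-byte char #2 = 5F.
Offset 4: leading byte 0xD3 = 11010011 → 2-byte char #3 = D3 8C.
Leading byte 0xD3 = 11010011 matches 110xxxxx → 2-byte sequence.
Byte 1: 0xD3 = 11010011, payload 10011 (5 bits).
Byte 2: 0x8C = 10001100 (10xxxxxx ✓), payload 001100.
Concatenate: 10011001100 = 0x4CC (11 bits → U+04CC).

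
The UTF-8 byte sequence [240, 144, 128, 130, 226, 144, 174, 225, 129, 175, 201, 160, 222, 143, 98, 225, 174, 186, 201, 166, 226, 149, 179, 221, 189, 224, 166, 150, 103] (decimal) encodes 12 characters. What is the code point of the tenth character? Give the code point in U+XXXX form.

U+077D

Offset 0: leading byte 0xF0 = 11110000 → 4-byte char #1 = F0 90 80 82.
Offset 4: leading byte 0xE2 = 11100010 → 3-byte char #2 = E2 90 AE.
Offset 7: leading byte 0xE1 = 11100001 → 3-byte char #3 = E1 81 AF.
Offset 10: leading byte 0xC9 = 11001001 → 2-byte char #4 = C9 A0.
Offset 12: leading byte 0xDE = 11011110 → 2-byte char #5 = DE 8F.
Offset 14: leading byte 0x62 = 01100010 → 1-byte char #6 = 62.
Offset 15: leading byte 0xE1 = 11100001 → 3-byte char #7 = E1 AE BA.
Offset 18: leading byte 0xC9 = 11001001 → 2-byte char #8 = C9 A6.
Offset 20: leading byte 0xE2 = 11100010 → 3-byte char #9 = E2 95 B3.
Offset 23: leading byte 0xDD = 11011101 → 2-byte char #10 = DD BD.
Leading byte 0xDD = 11011101 matches 110xxxxx → 2-byte sequence.
Byte 1: 0xDD = 11011101, payload 11101 (5 bits).
Byte 2: 0xBD = 10111101 (10xxxxxx ✓), payload 111101.
Concatenate: 11101111101 = 0x77D (11 bits → U+077D).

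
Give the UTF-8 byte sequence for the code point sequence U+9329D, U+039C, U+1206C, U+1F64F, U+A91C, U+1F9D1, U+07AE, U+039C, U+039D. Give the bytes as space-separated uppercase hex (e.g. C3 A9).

U+9329D: 4-byte form → F2 93 8A 9D.
U+039C: 2-byte form → CE 9C.
U+1206C: 4-byte form → F0 92 81 AC.
U+1F64F: 4-byte form → F0 9F 99 8F.
U+A91C: 3-byte form → EA A4 9C.
U+1F9D1: 4-byte form → F0 9F A7 91.
U+07AE: 2-byte form → DE AE.
U+039C: 2-byte form → CE 9C.
U+039D: 2-byte form → CE 9D.
Concatenated (27 bytes): F2 93 8A 9D CE 9C F0 92 81 AC F0 9F 99 8F EA A4 9C F0 9F A7 91 DE AE CE 9C CE 9D.

F2 93 8A 9D CE 9C F0 92 81 AC F0 9F 99 8F EA A4 9C F0 9F A7 91 DE AE CE 9C CE 9D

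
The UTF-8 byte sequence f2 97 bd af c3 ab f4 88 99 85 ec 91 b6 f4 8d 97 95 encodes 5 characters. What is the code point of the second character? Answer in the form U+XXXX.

Offset 0: leading byte 0xF2 = 11110010 → 4-byte char #1 = F2 97 BD AF.
Offset 4: leading byte 0xC3 = 11000011 → 2-byte char #2 = C3 AB.
Leading byte 0xC3 = 11000011 matches 110xxxxx → 2-byte sequence.
Byte 1: 0xC3 = 11000011, payload 00011 (5 bits).
Byte 2: 0xAB = 10101011 (10xxxxxx ✓), payload 101011.
Concatenate: 00011101011 = 0xEB (11 bits → U+00EB).

U+00EB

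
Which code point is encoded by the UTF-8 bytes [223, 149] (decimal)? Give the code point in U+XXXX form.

U+07D5

Leading byte 0xDF = 11011111 matches 110xxxxx → 2-byte sequence.
Byte 1: 0xDF = 11011111, payload 11111 (5 bits).
Byte 2: 0x95 = 10010101 (10xxxxxx ✓), payload 010101.
Concatenate: 11111010101 = 0x7D5 (11 bits → U+07D5).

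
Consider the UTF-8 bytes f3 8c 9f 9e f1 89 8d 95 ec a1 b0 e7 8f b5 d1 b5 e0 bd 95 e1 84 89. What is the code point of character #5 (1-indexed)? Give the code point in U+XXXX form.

U+0475

Offset 0: leading byte 0xF3 = 11110011 → 4-byte char #1 = F3 8C 9F 9E.
Offset 4: leading byte 0xF1 = 11110001 → 4-byte char #2 = F1 89 8D 95.
Offset 8: leading byte 0xEC = 11101100 → 3-byte char #3 = EC A1 B0.
Offset 11: leading byte 0xE7 = 11100111 → 3-byte char #4 = E7 8F B5.
Offset 14: leading byte 0xD1 = 11010001 → 2-byte char #5 = D1 B5.
Leading byte 0xD1 = 11010001 matches 110xxxxx → 2-byte sequence.
Byte 1: 0xD1 = 11010001, payload 10001 (5 bits).
Byte 2: 0xB5 = 10110101 (10xxxxxx ✓), payload 110101.
Concatenate: 10001110101 = 0x475 (11 bits → U+0475).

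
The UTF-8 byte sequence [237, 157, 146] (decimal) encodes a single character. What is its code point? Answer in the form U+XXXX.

U+D752

Leading byte 0xED = 11101101 matches 1110xxxx → 3-byte sequence.
Byte 1: 0xED = 11101101, payload 1101 (4 bits).
Byte 2: 0x9D = 10011101 (10xxxxxx ✓), payload 011101.
Byte 3: 0x92 = 10010010 (10xxxxxx ✓), payload 010010.
Concatenate: 1101011101010010 = 0xD752 (16 bits → U+D752).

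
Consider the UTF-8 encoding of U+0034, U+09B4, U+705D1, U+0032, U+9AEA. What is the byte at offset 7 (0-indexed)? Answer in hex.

U+0034 → 1-byte form 34 at offsets 0–0.
U+09B4 → 3-byte form E0 A6 B4 at offsets 1–3.
U+705D1 → 4-byte form F1 B0 97 91 at offsets 4–7.
Offset 7 falls in char 3's range; it's byte 4 of F1 B0 97 91 = 0x91.

0x91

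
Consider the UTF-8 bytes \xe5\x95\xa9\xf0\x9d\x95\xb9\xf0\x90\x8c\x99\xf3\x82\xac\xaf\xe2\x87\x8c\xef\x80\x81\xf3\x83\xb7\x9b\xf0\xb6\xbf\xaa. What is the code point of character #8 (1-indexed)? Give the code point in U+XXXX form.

Offset 0: leading byte 0xE5 = 11100101 → 3-byte char #1 = E5 95 A9.
Offset 3: leading byte 0xF0 = 11110000 → 4-byte char #2 = F0 9D 95 B9.
Offset 7: leading byte 0xF0 = 11110000 → 4-byte char #3 = F0 90 8C 99.
Offset 11: leading byte 0xF3 = 11110011 → 4-byte char #4 = F3 82 AC AF.
Offset 15: leading byte 0xE2 = 11100010 → 3-byte char #5 = E2 87 8C.
Offset 18: leading byte 0xEF = 11101111 → 3-byte char #6 = EF 80 81.
Offset 21: leading byte 0xF3 = 11110011 → 4-byte char #7 = F3 83 B7 9B.
Offset 25: leading byte 0xF0 = 11110000 → 4-byte char #8 = F0 B6 BF AA.
Leading byte 0xF0 = 11110000 matches 11110xxx → 4-byte sequence.
Byte 1: 0xF0 = 11110000, payload 000 (3 bits).
Byte 2: 0xB6 = 10110110 (10xxxxxx ✓), payload 110110.
Byte 3: 0xBF = 10111111 (10xxxxxx ✓), payload 111111.
Byte 4: 0xAA = 10101010 (10xxxxxx ✓), payload 101010.
Concatenate: 000110110111111101010 = 0x36FEA (21 bits → U+36FEA).

U+36FEA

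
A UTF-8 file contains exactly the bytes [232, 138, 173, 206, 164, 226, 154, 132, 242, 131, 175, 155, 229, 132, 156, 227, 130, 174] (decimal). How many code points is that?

6

Byte at offset 0: 0xE8 = 11101000 → 3-byte char (#1). Advance 3.
Byte at offset 3: 0xCE = 11001110 → 2-byte char (#2). Advance 2.
Byte at offset 5: 0xE2 = 11100010 → 3-byte char (#3). Advance 3.
Byte at offset 8: 0xF2 = 11110010 → 4-byte char (#4). Advance 4.
Byte at offset 12: 0xE5 = 11100101 → 3-byte char (#5). Advance 3.
Byte at offset 15: 0xE3 = 11100011 → 3-byte char (#6). Advance 3.
Reached end at offset 18 after 6 code points.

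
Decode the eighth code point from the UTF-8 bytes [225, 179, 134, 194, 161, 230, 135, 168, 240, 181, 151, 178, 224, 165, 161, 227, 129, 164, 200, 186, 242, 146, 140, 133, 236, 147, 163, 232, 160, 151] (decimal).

Offset 0: leading byte 0xE1 = 11100001 → 3-byte char #1 = E1 B3 86.
Offset 3: leading byte 0xC2 = 11000010 → 2-byte char #2 = C2 A1.
Offset 5: leading byte 0xE6 = 11100110 → 3-byte char #3 = E6 87 A8.
Offset 8: leading byte 0xF0 = 11110000 → 4-byte char #4 = F0 B5 97 B2.
Offset 12: leading byte 0xE0 = 11100000 → 3-byte char #5 = E0 A5 A1.
Offset 15: leading byte 0xE3 = 11100011 → 3-byte char #6 = E3 81 A4.
Offset 18: leading byte 0xC8 = 11001000 → 2-byte char #7 = C8 BA.
Offset 20: leading byte 0xF2 = 11110010 → 4-byte char #8 = F2 92 8C 85.
Leading byte 0xF2 = 11110010 matches 11110xxx → 4-byte sequence.
Byte 1: 0xF2 = 11110010, payload 010 (3 bits).
Byte 2: 0x92 = 10010010 (10xxxxxx ✓), payload 010010.
Byte 3: 0x8C = 10001100 (10xxxxxx ✓), payload 001100.
Byte 4: 0x85 = 10000101 (10xxxxxx ✓), payload 000101.
Concatenate: 010010010001100000101 = 0x92305 (21 bits → U+92305).

U+92305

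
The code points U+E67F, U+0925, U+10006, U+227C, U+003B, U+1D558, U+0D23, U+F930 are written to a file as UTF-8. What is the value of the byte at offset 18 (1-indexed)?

1-indexed offset 18 is 0-indexed offset 17.
U+E67F → 3-byte form EE 99 BF at offsets 0–2.
U+0925 → 3-byte form E0 A4 A5 at offsets 3–5.
U+10006 → 4-byte form F0 90 80 86 at offsets 6–9.
U+227C → 3-byte form E2 89 BC at offsets 10–12.
U+003B → 1-byte form 3B at offsets 13–13.
U+1D558 → 4-byte form F0 9D 95 98 at offsets 14–17.
Offset 17 falls in char 6's range; it's byte 4 of F0 9D 95 98 = 0x98.

0x98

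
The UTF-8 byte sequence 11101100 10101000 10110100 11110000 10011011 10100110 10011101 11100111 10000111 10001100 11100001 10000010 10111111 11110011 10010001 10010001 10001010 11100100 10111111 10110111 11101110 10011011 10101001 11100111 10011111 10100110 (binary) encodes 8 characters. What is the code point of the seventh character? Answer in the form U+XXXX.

Offset 0: leading byte 0xEC = 11101100 → 3-byte char #1 = EC A8 B4.
Offset 3: leading byte 0xF0 = 11110000 → 4-byte char #2 = F0 9B A6 9D.
Offset 7: leading byte 0xE7 = 11100111 → 3-byte char #3 = E7 87 8C.
Offset 10: leading byte 0xE1 = 11100001 → 3-byte char #4 = E1 82 BF.
Offset 13: leading byte 0xF3 = 11110011 → 4-byte char #5 = F3 91 91 8A.
Offset 17: leading byte 0xE4 = 11100100 → 3-byte char #6 = E4 BF B7.
Offset 20: leading byte 0xEE = 11101110 → 3-byte char #7 = EE 9B A9.
Leading byte 0xEE = 11101110 matches 1110xxxx → 3-byte sequence.
Byte 1: 0xEE = 11101110, payload 1110 (4 bits).
Byte 2: 0x9B = 10011011 (10xxxxxx ✓), payload 011011.
Byte 3: 0xA9 = 10101001 (10xxxxxx ✓), payload 101001.
Concatenate: 1110011011101001 = 0xE6E9 (16 bits → U+E6E9).

U+E6E9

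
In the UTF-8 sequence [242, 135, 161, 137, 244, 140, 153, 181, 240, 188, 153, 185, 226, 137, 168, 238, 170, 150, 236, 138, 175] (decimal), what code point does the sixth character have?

Offset 0: leading byte 0xF2 = 11110010 → 4-byte char #1 = F2 87 A1 89.
Offset 4: leading byte 0xF4 = 11110100 → 4-byte char #2 = F4 8C 99 B5.
Offset 8: leading byte 0xF0 = 11110000 → 4-byte char #3 = F0 BC 99 B9.
Offset 12: leading byte 0xE2 = 11100010 → 3-byte char #4 = E2 89 A8.
Offset 15: leading byte 0xEE = 11101110 → 3-byte char #5 = EE AA 96.
Offset 18: leading byte 0xEC = 11101100 → 3-byte char #6 = EC 8A AF.
Leading byte 0xEC = 11101100 matches 1110xxxx → 3-byte sequence.
Byte 1: 0xEC = 11101100, payload 1100 (4 bits).
Byte 2: 0x8A = 10001010 (10xxxxxx ✓), payload 001010.
Byte 3: 0xAF = 10101111 (10xxxxxx ✓), payload 101111.
Concatenate: 1100001010101111 = 0xC2AF (16 bits → U+C2AF).

U+C2AF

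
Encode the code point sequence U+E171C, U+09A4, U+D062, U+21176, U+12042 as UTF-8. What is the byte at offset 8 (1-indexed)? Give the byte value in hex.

0xED

1-indexed offset 8 is 0-indexed offset 7.
U+E171C → 4-byte form F3 A1 9C 9C at offsets 0–3.
U+09A4 → 3-byte form E0 A6 A4 at offsets 4–6.
U+D062 → 3-byte form ED 81 A2 at offsets 7–9.
Offset 7 falls in char 3's range; it's byte 1 of ED 81 A2 = 0xED.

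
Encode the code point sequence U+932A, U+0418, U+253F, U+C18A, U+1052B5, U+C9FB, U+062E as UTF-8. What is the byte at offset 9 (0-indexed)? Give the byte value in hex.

0x86

U+932A → 3-byte form E9 8C AA at offsets 0–2.
U+0418 → 2-byte form D0 98 at offsets 3–4.
U+253F → 3-byte form E2 94 BF at offsets 5–7.
U+C18A → 3-byte form EC 86 8A at offsets 8–10.
Offset 9 falls in char 4's range; it's byte 2 of EC 86 8A = 0x86.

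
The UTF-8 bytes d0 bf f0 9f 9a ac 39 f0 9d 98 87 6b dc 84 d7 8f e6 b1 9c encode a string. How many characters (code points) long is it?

8

Byte at offset 0: 0xD0 = 11010000 → 2-byte char (#1). Advance 2.
Byte at offset 2: 0xF0 = 11110000 → 4-byte char (#2). Advance 4.
Byte at offset 6: 0x39 = 00111001 → 1-byte char (#3). Advance 1.
Byte at offset 7: 0xF0 = 11110000 → 4-byte char (#4). Advance 4.
Byte at offset 11: 0x6B = 01101011 → 1-byte char (#5). Advance 1.
Byte at offset 12: 0xDC = 11011100 → 2-byte char (#6). Advance 2.
Byte at offset 14: 0xD7 = 11010111 → 2-byte char (#7). Advance 2.
Byte at offset 16: 0xE6 = 11100110 → 3-byte char (#8). Advance 3.
Reached end at offset 19 after 8 code points.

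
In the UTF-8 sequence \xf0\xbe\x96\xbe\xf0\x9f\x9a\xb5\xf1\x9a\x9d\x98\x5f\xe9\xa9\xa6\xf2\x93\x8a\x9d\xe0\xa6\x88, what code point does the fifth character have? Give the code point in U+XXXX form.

Offset 0: leading byte 0xF0 = 11110000 → 4-byte char #1 = F0 BE 96 BE.
Offset 4: leading byte 0xF0 = 11110000 → 4-byte char #2 = F0 9F 9A B5.
Offset 8: leading byte 0xF1 = 11110001 → 4-byte char #3 = F1 9A 9D 98.
Offset 12: leading byte 0x5F = 01011111 → 1-byte char #4 = 5F.
Offset 13: leading byte 0xE9 = 11101001 → 3-byte char #5 = E9 A9 A6.
Leading byte 0xE9 = 11101001 matches 1110xxxx → 3-byte sequence.
Byte 1: 0xE9 = 11101001, payload 1001 (4 bits).
Byte 2: 0xA9 = 10101001 (10xxxxxx ✓), payload 101001.
Byte 3: 0xA6 = 10100110 (10xxxxxx ✓), payload 100110.
Concatenate: 1001101001100110 = 0x9A66 (16 bits → U+9A66).

U+9A66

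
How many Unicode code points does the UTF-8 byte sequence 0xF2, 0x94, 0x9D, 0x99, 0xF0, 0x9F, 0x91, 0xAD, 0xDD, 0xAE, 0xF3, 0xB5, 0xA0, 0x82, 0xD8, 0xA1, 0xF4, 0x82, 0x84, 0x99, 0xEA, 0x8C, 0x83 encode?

Byte at offset 0: 0xF2 = 11110010 → 4-byte char (#1). Advance 4.
Byte at offset 4: 0xF0 = 11110000 → 4-byte char (#2). Advance 4.
Byte at offset 8: 0xDD = 11011101 → 2-byte char (#3). Advance 2.
Byte at offset 10: 0xF3 = 11110011 → 4-byte char (#4). Advance 4.
Byte at offset 14: 0xD8 = 11011000 → 2-byte char (#5). Advance 2.
Byte at offset 16: 0xF4 = 11110100 → 4-byte char (#6). Advance 4.
Byte at offset 20: 0xEA = 11101010 → 3-byte char (#7). Advance 3.
Reached end at offset 23 after 7 code points.

7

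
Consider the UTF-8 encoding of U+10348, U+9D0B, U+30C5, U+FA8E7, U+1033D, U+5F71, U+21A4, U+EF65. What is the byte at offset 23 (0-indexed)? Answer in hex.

U+10348 → 4-byte form F0 90 8D 88 at offsets 0–3.
U+9D0B → 3-byte form E9 B4 8B at offsets 4–6.
U+30C5 → 3-byte form E3 83 85 at offsets 7–9.
U+FA8E7 → 4-byte form F3 BA A3 A7 at offsets 10–13.
U+1033D → 4-byte form F0 90 8C BD at offsets 14–17.
U+5F71 → 3-byte form E5 BD B1 at offsets 18–20.
U+21A4 → 3-byte form E2 86 A4 at offsets 21–23.
Offset 23 falls in char 7's range; it's byte 3 of E2 86 A4 = 0xA4.

0xA4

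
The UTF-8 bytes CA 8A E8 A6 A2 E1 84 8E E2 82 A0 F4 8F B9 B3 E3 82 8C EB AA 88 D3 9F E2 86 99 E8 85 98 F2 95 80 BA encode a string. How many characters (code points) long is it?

11

Byte at offset 0: 0xCA = 11001010 → 2-byte char (#1). Advance 2.
Byte at offset 2: 0xE8 = 11101000 → 3-byte char (#2). Advance 3.
Byte at offset 5: 0xE1 = 11100001 → 3-byte char (#3). Advance 3.
Byte at offset 8: 0xE2 = 11100010 → 3-byte char (#4). Advance 3.
Byte at offset 11: 0xF4 = 11110100 → 4-byte char (#5). Advance 4.
Byte at offset 15: 0xE3 = 11100011 → 3-byte char (#6). Advance 3.
Byte at offset 18: 0xEB = 11101011 → 3-byte char (#7). Advance 3.
Byte at offset 21: 0xD3 = 11010011 → 2-byte char (#8). Advance 2.
Byte at offset 23: 0xE2 = 11100010 → 3-byte char (#9). Advance 3.
Byte at offset 26: 0xE8 = 11101000 → 3-byte char (#10). Advance 3.
Byte at offset 29: 0xF2 = 11110010 → 4-byte char (#11). Advance 4.
Reached end at offset 33 after 11 code points.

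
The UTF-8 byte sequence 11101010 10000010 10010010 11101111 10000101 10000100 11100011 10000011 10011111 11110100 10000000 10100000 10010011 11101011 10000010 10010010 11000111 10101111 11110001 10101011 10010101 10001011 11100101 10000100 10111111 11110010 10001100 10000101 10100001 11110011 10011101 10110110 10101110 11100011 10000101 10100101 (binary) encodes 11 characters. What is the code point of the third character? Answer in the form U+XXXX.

U+30DF

Offset 0: leading byte 0xEA = 11101010 → 3-byte char #1 = EA 82 92.
Offset 3: leading byte 0xEF = 11101111 → 3-byte char #2 = EF 85 84.
Offset 6: leading byte 0xE3 = 11100011 → 3-byte char #3 = E3 83 9F.
Leading byte 0xE3 = 11100011 matches 1110xxxx → 3-byte sequence.
Byte 1: 0xE3 = 11100011, payload 0011 (4 bits).
Byte 2: 0x83 = 10000011 (10xxxxxx ✓), payload 000011.
Byte 3: 0x9F = 10011111 (10xxxxxx ✓), payload 011111.
Concatenate: 0011000011011111 = 0x30DF (16 bits → U+30DF).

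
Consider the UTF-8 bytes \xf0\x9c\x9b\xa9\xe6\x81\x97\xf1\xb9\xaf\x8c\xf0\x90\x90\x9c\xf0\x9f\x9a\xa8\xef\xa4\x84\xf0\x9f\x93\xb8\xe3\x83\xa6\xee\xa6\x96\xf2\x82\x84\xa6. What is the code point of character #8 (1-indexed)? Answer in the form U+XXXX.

U+30E6

Offset 0: leading byte 0xF0 = 11110000 → 4-byte char #1 = F0 9C 9B A9.
Offset 4: leading byte 0xE6 = 11100110 → 3-byte char #2 = E6 81 97.
Offset 7: leading byte 0xF1 = 11110001 → 4-byte char #3 = F1 B9 AF 8C.
Offset 11: leading byte 0xF0 = 11110000 → 4-byte char #4 = F0 90 90 9C.
Offset 15: leading byte 0xF0 = 11110000 → 4-byte char #5 = F0 9F 9A A8.
Offset 19: leading byte 0xEF = 11101111 → 3-byte char #6 = EF A4 84.
Offset 22: leading byte 0xF0 = 11110000 → 4-byte char #7 = F0 9F 93 B8.
Offset 26: leading byte 0xE3 = 11100011 → 3-byte char #8 = E3 83 A6.
Leading byte 0xE3 = 11100011 matches 1110xxxx → 3-byte sequence.
Byte 1: 0xE3 = 11100011, payload 0011 (4 bits).
Byte 2: 0x83 = 10000011 (10xxxxxx ✓), payload 000011.
Byte 3: 0xA6 = 10100110 (10xxxxxx ✓), payload 100110.
Concatenate: 0011000011100110 = 0x30E6 (16 bits → U+30E6).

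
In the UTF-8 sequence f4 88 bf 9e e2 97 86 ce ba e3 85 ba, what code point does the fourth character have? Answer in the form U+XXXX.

Offset 0: leading byte 0xF4 = 11110100 → 4-byte char #1 = F4 88 BF 9E.
Offset 4: leading byte 0xE2 = 11100010 → 3-byte char #2 = E2 97 86.
Offset 7: leading byte 0xCE = 11001110 → 2-byte char #3 = CE BA.
Offset 9: leading byte 0xE3 = 11100011 → 3-byte char #4 = E3 85 BA.
Leading byte 0xE3 = 11100011 matches 1110xxxx → 3-byte sequence.
Byte 1: 0xE3 = 11100011, payload 0011 (4 bits).
Byte 2: 0x85 = 10000101 (10xxxxxx ✓), payload 000101.
Byte 3: 0xBA = 10111010 (10xxxxxx ✓), payload 111010.
Concatenate: 0011000101111010 = 0x317A (16 bits → U+317A).

U+317A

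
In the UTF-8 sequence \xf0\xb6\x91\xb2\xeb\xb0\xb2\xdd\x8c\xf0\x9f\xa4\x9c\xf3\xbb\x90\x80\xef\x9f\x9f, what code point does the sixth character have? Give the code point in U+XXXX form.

Offset 0: leading byte 0xF0 = 11110000 → 4-byte char #1 = F0 B6 91 B2.
Offset 4: leading byte 0xEB = 11101011 → 3-byte char #2 = EB B0 B2.
Offset 7: leading byte 0xDD = 11011101 → 2-byte char #3 = DD 8C.
Offset 9: leading byte 0xF0 = 11110000 → 4-byte char #4 = F0 9F A4 9C.
Offset 13: leading byte 0xF3 = 11110011 → 4-byte char #5 = F3 BB 90 80.
Offset 17: leading byte 0xEF = 11101111 → 3-byte char #6 = EF 9F 9F.
Leading byte 0xEF = 11101111 matches 1110xxxx → 3-byte sequence.
Byte 1: 0xEF = 11101111, payload 1111 (4 bits).
Byte 2: 0x9F = 10011111 (10xxxxxx ✓), payload 011111.
Byte 3: 0x9F = 10011111 (10xxxxxx ✓), payload 011111.
Concatenate: 1111011111011111 = 0xF7DF (16 bits → U+F7DF).

U+F7DF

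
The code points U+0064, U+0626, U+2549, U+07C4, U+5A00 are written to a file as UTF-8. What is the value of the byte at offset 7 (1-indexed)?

0xDF

1-indexed offset 7 is 0-indexed offset 6.
U+0064 → 1-byte form 64 at offsets 0–0.
U+0626 → 2-byte form D8 A6 at offsets 1–2.
U+2549 → 3-byte form E2 95 89 at offsets 3–5.
U+07C4 → 2-byte form DF 84 at offsets 6–7.
Offset 6 falls in char 4's range; it's byte 1 of DF 84 = 0xDF.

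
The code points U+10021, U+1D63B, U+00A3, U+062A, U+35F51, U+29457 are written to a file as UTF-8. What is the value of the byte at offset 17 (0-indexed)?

U+10021 → 4-byte form F0 90 80 A1 at offsets 0–3.
U+1D63B → 4-byte form F0 9D 98 BB at offsets 4–7.
U+00A3 → 2-byte form C2 A3 at offsets 8–9.
U+062A → 2-byte form D8 AA at offsets 10–11.
U+35F51 → 4-byte form F0 B5 BD 91 at offsets 12–15.
U+29457 → 4-byte form F0 A9 91 97 at offsets 16–19.
Offset 17 falls in char 6's range; it's byte 2 of F0 A9 91 97 = 0xA9.

0xA9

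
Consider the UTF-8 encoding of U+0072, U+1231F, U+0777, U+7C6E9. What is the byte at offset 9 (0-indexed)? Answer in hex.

U+0072 → 1-byte form 72 at offsets 0–0.
U+1231F → 4-byte form F0 92 8C 9F at offsets 1–4.
U+0777 → 2-byte form DD B7 at offsets 5–6.
U+7C6E9 → 4-byte form F1 BC 9B A9 at offsets 7–10.
Offset 9 falls in char 4's range; it's byte 3 of F1 BC 9B A9 = 0x9B.

0x9B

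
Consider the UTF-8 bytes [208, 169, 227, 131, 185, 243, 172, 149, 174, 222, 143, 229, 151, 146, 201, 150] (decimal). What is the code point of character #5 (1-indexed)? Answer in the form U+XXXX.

Offset 0: leading byte 0xD0 = 11010000 → 2-byte char #1 = D0 A9.
Offset 2: leading byte 0xE3 = 11100011 → 3-byte char #2 = E3 83 B9.
Offset 5: leading byte 0xF3 = 11110011 → 4-byte char #3 = F3 AC 95 AE.
Offset 9: leading byte 0xDE = 11011110 → 2-byte char #4 = DE 8F.
Offset 11: leading byte 0xE5 = 11100101 → 3-byte char #5 = E5 97 92.
Leading byte 0xE5 = 11100101 matches 1110xxxx → 3-byte sequence.
Byte 1: 0xE5 = 11100101, payload 0101 (4 bits).
Byte 2: 0x97 = 10010111 (10xxxxxx ✓), payload 010111.
Byte 3: 0x92 = 10010010 (10xxxxxx ✓), payload 010010.
Concatenate: 0101010111010010 = 0x55D2 (16 bits → U+55D2).

U+55D2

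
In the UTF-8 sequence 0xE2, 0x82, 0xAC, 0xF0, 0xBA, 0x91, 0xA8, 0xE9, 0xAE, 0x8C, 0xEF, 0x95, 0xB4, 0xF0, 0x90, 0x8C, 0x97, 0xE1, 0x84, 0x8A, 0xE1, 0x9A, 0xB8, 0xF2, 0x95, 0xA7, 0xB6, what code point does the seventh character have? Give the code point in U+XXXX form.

Offset 0: leading byte 0xE2 = 11100010 → 3-byte char #1 = E2 82 AC.
Offset 3: leading byte 0xF0 = 11110000 → 4-byte char #2 = F0 BA 91 A8.
Offset 7: leading byte 0xE9 = 11101001 → 3-byte char #3 = E9 AE 8C.
Offset 10: leading byte 0xEF = 11101111 → 3-byte char #4 = EF 95 B4.
Offset 13: leading byte 0xF0 = 11110000 → 4-byte char #5 = F0 90 8C 97.
Offset 17: leading byte 0xE1 = 11100001 → 3-byte char #6 = E1 84 8A.
Offset 20: leading byte 0xE1 = 11100001 → 3-byte char #7 = E1 9A B8.
Leading byte 0xE1 = 11100001 matches 1110xxxx → 3-byte sequence.
Byte 1: 0xE1 = 11100001, payload 0001 (4 bits).
Byte 2: 0x9A = 10011010 (10xxxxxx ✓), payload 011010.
Byte 3: 0xB8 = 10111000 (10xxxxxx ✓), payload 111000.
Concatenate: 0001011010111000 = 0x16B8 (16 bits → U+16B8).

U+16B8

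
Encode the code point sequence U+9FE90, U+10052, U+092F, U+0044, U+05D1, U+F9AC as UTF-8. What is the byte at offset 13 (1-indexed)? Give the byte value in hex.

1-indexed offset 13 is 0-indexed offset 12.
U+9FE90 → 4-byte form F2 9F BA 90 at offsets 0–3.
U+10052 → 4-byte form F0 90 81 92 at offsets 4–7.
U+092F → 3-byte form E0 A4 AF at offsets 8–10.
U+0044 → 1-byte form 44 at offsets 11–11.
U+05D1 → 2-byte form D7 91 at offsets 12–13.
Offset 12 falls in char 5's range; it's byte 1 of D7 91 = 0xD7.

0xD7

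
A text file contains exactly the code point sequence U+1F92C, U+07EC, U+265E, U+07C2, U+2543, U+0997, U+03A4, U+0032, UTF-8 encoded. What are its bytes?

F0 9F A4 AC DF AC E2 99 9E DF 82 E2 95 83 E0 A6 97 CE A4 32

U+1F92C: 4-byte form → F0 9F A4 AC.
U+07EC: 2-byte form → DF AC.
U+265E: 3-byte form → E2 99 9E.
U+07C2: 2-byte form → DF 82.
U+2543: 3-byte form → E2 95 83.
U+0997: 3-byte form → E0 A6 97.
U+03A4: 2-byte form → CE A4.
U+0032: 1-byte form → 32.
Concatenated (20 bytes): F0 9F A4 AC DF AC E2 99 9E DF 82 E2 95 83 E0 A6 97 CE A4 32.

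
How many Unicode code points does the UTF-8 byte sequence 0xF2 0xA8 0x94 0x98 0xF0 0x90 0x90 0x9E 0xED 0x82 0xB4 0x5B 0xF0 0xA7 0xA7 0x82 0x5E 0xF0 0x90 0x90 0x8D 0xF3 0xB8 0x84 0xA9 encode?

Byte at offset 0: 0xF2 = 11110010 → 4-byte char (#1). Advance 4.
Byte at offset 4: 0xF0 = 11110000 → 4-byte char (#2). Advance 4.
Byte at offset 8: 0xED = 11101101 → 3-byte char (#3). Advance 3.
Byte at offset 11: 0x5B = 01011011 → 1-byte char (#4). Advance 1.
Byte at offset 12: 0xF0 = 11110000 → 4-byte char (#5). Advance 4.
Byte at offset 16: 0x5E = 01011110 → 1-byte char (#6). Advance 1.
Byte at offset 17: 0xF0 = 11110000 → 4-byte char (#7). Advance 4.
Byte at offset 21: 0xF3 = 11110011 → 4-byte char (#8). Advance 4.
Reached end at offset 25 after 8 code points.

8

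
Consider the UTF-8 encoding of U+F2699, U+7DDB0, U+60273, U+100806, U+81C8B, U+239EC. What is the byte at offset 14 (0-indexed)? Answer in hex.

0xA0

U+F2699 → 4-byte form F3 B2 9A 99 at offsets 0–3.
U+7DDB0 → 4-byte form F1 BD B6 B0 at offsets 4–7.
U+60273 → 4-byte form F1 A0 89 B3 at offsets 8–11.
U+100806 → 4-byte form F4 80 A0 86 at offsets 12–15.
Offset 14 falls in char 4's range; it's byte 3 of F4 80 A0 86 = 0xA0.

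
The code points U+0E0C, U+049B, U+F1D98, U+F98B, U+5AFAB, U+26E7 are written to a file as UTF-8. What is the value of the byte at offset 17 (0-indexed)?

U+0E0C → 3-byte form E0 B8 8C at offsets 0–2.
U+049B → 2-byte form D2 9B at offsets 3–4.
U+F1D98 → 4-byte form F3 B1 B6 98 at offsets 5–8.
U+F98B → 3-byte form EF A6 8B at offsets 9–11.
U+5AFAB → 4-byte form F1 9A BE AB at offsets 12–15.
U+26E7 → 3-byte form E2 9B A7 at offsets 16–18.
Offset 17 falls in char 6's range; it's byte 2 of E2 9B A7 = 0x9B.

0x9B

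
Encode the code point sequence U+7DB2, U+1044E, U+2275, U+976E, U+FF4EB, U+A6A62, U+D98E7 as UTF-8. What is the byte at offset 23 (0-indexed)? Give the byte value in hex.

U+7DB2 → 3-byte form E7 B6 B2 at offsets 0–2.
U+1044E → 4-byte form F0 90 91 8E at offsets 3–6.
U+2275 → 3-byte form E2 89 B5 at offsets 7–9.
U+976E → 3-byte form E9 9D AE at offsets 10–12.
U+FF4EB → 4-byte form F3 BF 93 AB at offsets 13–16.
U+A6A62 → 4-byte form F2 A6 A9 A2 at offsets 17–20.
U+D98E7 → 4-byte form F3 99 A3 A7 at offsets 21–24.
Offset 23 falls in char 7's range; it's byte 3 of F3 99 A3 A7 = 0xA3.

0xA3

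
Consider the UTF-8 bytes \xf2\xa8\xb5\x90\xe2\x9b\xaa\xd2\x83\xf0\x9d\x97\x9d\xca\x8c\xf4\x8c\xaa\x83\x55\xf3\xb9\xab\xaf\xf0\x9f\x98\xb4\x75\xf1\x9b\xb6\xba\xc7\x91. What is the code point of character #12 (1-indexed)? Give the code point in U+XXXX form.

U+01D1

Offset 0: leading byte 0xF2 = 11110010 → 4-byte char #1 = F2 A8 B5 90.
Offset 4: leading byte 0xE2 = 11100010 → 3-byte char #2 = E2 9B AA.
Offset 7: leading byte 0xD2 = 11010010 → 2-byte char #3 = D2 83.
Offset 9: leading byte 0xF0 = 11110000 → 4-byte char #4 = F0 9D 97 9D.
Offset 13: leading byte 0xCA = 11001010 → 2-byte char #5 = CA 8C.
Offset 15: leading byte 0xF4 = 11110100 → 4-byte char #6 = F4 8C AA 83.
Offset 19: leading byte 0x55 = 01010101 → 1-byte char #7 = 55.
Offset 20: leading byte 0xF3 = 11110011 → 4-byte char #8 = F3 B9 AB AF.
Offset 24: leading byte 0xF0 = 11110000 → 4-byte char #9 = F0 9F 98 B4.
Offset 28: leading byte 0x75 = 01110101 → 1-byte char #10 = 75.
Offset 29: leading byte 0xF1 = 11110001 → 4-byte char #11 = F1 9B B6 BA.
Offset 33: leading byte 0xC7 = 11000111 → 2-byte char #12 = C7 91.
Leading byte 0xC7 = 11000111 matches 110xxxxx → 2-byte sequence.
Byte 1: 0xC7 = 11000111, payload 00111 (5 bits).
Byte 2: 0x91 = 10010001 (10xxxxxx ✓), payload 010001.
Concatenate: 00111010001 = 0x1D1 (11 bits → U+01D1).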